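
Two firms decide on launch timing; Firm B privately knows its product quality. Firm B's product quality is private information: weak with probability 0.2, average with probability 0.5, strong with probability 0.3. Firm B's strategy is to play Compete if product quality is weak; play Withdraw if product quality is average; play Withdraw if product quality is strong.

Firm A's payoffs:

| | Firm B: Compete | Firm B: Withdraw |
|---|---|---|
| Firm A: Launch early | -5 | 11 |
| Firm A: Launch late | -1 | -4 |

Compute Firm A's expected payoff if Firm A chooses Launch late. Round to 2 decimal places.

E[Launch late] = 0.2·(-1) + 0.5·(-4) + 0.3·(-4) = (-0.2) + (-2) + (-1.2) = -3.4

-3.40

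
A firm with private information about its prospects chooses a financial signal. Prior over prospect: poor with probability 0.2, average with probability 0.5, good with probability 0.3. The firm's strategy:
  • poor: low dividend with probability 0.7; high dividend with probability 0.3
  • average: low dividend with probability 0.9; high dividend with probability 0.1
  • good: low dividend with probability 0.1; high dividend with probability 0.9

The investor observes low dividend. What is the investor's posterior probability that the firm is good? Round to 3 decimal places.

P(low dividend) = 0.2·0.7 + 0.5·0.9 + 0.3·0.1 = 0.62
P(good | low dividend) = (0.3·0.1) / 0.62 = 0.03 / 0.62 = 0.0483871

0.048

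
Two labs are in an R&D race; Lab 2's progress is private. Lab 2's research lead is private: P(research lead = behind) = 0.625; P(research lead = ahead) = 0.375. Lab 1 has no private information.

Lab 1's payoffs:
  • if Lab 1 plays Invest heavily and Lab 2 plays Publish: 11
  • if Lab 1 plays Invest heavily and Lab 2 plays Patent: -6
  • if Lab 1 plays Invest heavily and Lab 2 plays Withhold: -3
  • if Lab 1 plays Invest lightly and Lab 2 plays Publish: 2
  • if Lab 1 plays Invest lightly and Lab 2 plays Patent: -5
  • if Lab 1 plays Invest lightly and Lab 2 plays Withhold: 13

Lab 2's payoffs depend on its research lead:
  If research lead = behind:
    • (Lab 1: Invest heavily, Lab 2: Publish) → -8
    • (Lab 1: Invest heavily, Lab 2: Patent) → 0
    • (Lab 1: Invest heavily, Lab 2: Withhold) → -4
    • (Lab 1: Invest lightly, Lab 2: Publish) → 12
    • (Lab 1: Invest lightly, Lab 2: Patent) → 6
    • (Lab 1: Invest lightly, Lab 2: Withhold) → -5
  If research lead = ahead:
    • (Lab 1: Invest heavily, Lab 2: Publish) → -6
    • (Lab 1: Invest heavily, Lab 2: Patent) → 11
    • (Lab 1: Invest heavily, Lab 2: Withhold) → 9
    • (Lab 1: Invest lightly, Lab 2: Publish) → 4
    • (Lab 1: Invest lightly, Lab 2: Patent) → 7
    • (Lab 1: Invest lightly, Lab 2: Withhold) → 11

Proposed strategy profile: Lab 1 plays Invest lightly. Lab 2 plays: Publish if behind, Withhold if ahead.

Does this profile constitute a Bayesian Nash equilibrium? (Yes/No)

Lab 1 plays Invest lightly: E[Invest lightly] = 0.625·(2) + 0.375·(13) = 6.125; E[Invest heavily] = 5.75. Best-responding. ✓
Lab 2 (research lead behind), facing Invest lightly: Publish gives 12, Patent gives 6, Withhold gives -5. Proposed Publish is best. ✓
Lab 2 (research lead ahead), facing Invest lightly: Publish gives 4, Patent gives 7, Withhold gives 11. Proposed Withhold is best. ✓

Yes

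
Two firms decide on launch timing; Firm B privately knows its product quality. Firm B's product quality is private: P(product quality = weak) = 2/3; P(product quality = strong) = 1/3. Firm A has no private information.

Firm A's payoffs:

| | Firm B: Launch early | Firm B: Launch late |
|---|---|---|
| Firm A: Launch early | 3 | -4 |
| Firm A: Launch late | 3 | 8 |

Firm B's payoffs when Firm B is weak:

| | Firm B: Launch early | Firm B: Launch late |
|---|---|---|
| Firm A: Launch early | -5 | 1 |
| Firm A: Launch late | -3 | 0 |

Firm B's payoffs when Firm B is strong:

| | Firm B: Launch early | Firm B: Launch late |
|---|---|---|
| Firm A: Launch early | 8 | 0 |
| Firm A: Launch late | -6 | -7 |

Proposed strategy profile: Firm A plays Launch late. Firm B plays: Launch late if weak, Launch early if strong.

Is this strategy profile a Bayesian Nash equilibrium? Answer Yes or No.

Yes

Firm A plays Launch late: E[Launch late] = 2/3·(8) + 1/3·(3) = 19/3; E[Launch early] = -5/3. Best-responding. ✓
Firm B (product quality weak), facing Launch late: Launch early gives -3, Launch late gives 0. Proposed Launch late is best. ✓
Firm B (product quality strong), facing Launch late: Launch early gives -6, Launch late gives -7. Proposed Launch early is best. ✓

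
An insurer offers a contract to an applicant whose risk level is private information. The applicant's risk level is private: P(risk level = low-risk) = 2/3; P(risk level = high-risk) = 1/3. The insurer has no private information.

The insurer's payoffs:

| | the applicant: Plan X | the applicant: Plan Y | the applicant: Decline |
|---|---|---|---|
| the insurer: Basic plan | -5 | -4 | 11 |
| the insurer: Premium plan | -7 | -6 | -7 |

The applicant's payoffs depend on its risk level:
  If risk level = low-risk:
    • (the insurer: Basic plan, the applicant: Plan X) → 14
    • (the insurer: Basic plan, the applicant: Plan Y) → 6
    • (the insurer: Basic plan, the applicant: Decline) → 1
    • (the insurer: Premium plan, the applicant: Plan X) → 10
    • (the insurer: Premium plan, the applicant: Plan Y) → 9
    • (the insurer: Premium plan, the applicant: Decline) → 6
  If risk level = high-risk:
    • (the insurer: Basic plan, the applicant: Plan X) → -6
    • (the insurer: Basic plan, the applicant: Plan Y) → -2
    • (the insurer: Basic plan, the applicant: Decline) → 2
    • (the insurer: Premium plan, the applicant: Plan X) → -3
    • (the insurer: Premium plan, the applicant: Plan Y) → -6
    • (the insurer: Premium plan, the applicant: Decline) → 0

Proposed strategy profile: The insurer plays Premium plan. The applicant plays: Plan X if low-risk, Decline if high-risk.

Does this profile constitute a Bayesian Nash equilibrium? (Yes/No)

The insurer plays Premium plan: E[Premium plan] = 2/3·(-7) + 1/3·(-7) = -7; E[Basic plan] = 1/3. Not best-responding. ✗
The applicant (risk level low-risk), facing Premium plan: Plan X gives 10, Plan Y gives 9, Decline gives 6. Proposed Plan X is best. ✓
The applicant (risk level high-risk), facing Premium plan: Plan X gives -3, Plan Y gives -6, Decline gives 0. Proposed Decline is best. ✓

No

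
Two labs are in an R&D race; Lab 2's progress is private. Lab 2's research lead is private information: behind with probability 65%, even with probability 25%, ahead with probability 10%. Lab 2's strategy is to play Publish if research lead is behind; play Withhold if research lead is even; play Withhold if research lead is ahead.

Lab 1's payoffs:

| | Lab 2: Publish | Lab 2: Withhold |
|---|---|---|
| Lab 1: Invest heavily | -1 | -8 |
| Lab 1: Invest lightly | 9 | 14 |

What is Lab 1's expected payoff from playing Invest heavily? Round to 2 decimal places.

-3.45

E[Invest heavily] = 0.65·(-1) + 0.25·(-8) + 0.1·(-8) = (-0.65) + (-2) + (-0.8) = -3.45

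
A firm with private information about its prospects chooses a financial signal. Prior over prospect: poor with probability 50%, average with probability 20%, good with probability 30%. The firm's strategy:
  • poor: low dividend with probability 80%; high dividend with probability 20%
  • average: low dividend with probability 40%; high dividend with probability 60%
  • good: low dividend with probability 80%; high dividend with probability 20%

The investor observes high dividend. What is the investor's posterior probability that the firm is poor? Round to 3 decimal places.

Apply Bayes' rule using the sender's strategy as the likelihood.
P(high dividend) = 0.5·0.2 + 0.2·0.6 + 0.3·0.2 = 0.28
P(poor | high dividend) = (0.5·0.2) / 0.28 = 0.1 / 0.28 = 0.357143

0.357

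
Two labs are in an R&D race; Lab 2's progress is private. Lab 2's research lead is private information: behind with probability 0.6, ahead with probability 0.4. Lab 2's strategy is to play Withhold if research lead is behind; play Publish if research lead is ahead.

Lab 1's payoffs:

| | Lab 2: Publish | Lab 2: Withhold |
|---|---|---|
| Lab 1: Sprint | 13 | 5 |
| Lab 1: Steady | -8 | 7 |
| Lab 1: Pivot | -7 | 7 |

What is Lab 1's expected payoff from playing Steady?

1

E[Steady] = 0.6·7 + 0.4·(-8) = 4.2 + (-3.2) = 1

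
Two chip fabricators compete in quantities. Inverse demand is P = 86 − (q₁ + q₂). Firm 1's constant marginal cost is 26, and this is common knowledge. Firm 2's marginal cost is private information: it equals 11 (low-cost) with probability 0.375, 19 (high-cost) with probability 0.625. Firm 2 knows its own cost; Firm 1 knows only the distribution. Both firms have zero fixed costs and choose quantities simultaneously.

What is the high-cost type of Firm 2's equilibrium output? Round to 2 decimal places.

25.17

Type-c best response for Firm 2: q₂(c) = (86 − c)/2 − q₁/2.
Firm 1 maximizes expected profit; its first-order condition is 86 − 2q₁ − E[q₂] − 26 = 0.
Substituting E[q₂] and solving: E[c₂] = 16, so q₁ = (86 − 2·26 + 16)/3 = 16.6667.
q₂(high-cost) = (86 − 19 − 16.6667)/2 = 25.1667.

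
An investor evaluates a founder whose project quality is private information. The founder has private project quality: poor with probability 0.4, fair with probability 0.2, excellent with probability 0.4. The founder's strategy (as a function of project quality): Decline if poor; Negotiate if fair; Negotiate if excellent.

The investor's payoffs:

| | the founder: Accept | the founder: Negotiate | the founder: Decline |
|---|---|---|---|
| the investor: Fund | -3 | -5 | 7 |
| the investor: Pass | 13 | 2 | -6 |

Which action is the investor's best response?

E[Fund] = 0.4·(7) + 0.2·(-5) + 0.4·(-5) = -0.2
E[Pass] = 0.4·(-6) + 0.2·(2) + 0.4·(2) = -1.2
Best response: Fund (-0.2 is the largest).

Fund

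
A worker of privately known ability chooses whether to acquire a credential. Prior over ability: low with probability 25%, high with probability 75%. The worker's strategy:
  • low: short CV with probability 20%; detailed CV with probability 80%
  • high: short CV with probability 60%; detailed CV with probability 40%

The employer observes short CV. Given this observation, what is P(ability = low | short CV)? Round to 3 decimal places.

0.100

P(short CV) = 0.25·0.2 + 0.75·0.6 = 0.5
P(low | short CV) = (0.25·0.2) / 0.5 = 0.05 / 0.5 = 0.1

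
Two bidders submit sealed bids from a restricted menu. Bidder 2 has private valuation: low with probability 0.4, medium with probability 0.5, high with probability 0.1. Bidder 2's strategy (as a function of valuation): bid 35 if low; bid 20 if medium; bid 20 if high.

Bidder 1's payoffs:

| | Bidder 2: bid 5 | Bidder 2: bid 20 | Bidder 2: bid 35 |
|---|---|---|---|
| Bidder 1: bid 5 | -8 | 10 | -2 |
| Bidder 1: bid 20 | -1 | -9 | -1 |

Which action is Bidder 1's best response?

bid 5

Compute Bidder 1's expected payoff for each action, taking the expectation over Bidder 2's type.
E[bid 5] = 0.4·(-2) + 0.5·(10) + 0.1·(10) = 5.2
E[bid 20] = 0.4·(-1) + 0.5·(-9) + 0.1·(-9) = -5.8
Best response: bid 5 (5.2 is the largest).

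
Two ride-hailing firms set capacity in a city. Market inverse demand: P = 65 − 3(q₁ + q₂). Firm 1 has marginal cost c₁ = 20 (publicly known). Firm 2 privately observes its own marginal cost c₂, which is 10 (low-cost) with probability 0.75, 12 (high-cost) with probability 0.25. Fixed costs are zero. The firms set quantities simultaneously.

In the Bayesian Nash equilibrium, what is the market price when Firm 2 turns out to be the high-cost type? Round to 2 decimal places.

Firm 2 with cost c maximizes (65 − 3(q₁+q₂) − c)·q₂, giving q₂(c) = (65 − c − 3q₁)/6.
E[c₂] = 0.75·10 + 0.25·12 = 10.5
Firm 1's FOC against E[q₂] yields q₁ = (65 − 2·20 + E[c₂])/9 = (65 − 40 + 10.5)/9 = 3.94444.
q₂(high-cost) = 6.86111, so P = 65 − 3·(3.94444 + 6.86111) = 32.5833.

32.58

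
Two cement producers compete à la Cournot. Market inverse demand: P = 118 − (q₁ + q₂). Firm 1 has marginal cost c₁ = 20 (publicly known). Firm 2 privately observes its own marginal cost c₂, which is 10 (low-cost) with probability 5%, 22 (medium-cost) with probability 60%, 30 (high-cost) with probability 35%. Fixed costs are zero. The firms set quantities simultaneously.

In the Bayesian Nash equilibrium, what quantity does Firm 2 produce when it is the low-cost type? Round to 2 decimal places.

36.97

Each type of Firm 2 best-responds to q₁; Firm 1 best-responds to the expected q₂ over Firm 2's types.
Firm 2 with cost c maximizes (118 − (q₁+q₂) − c)·q₂, giving q₂(c) = (118 − c − q₁)/2.
E[c₂] = 0.05·10 + 0.6·22 + 0.35·30 = 24.2
Firm 1's FOC against E[q₂] yields q₁ = (118 − 2·20 + E[c₂])/3 = (118 − 40 + 24.2)/3 = 34.0667.
q₂(low-cost) = (118 − 10 − 34.0667)/2 = 36.9667.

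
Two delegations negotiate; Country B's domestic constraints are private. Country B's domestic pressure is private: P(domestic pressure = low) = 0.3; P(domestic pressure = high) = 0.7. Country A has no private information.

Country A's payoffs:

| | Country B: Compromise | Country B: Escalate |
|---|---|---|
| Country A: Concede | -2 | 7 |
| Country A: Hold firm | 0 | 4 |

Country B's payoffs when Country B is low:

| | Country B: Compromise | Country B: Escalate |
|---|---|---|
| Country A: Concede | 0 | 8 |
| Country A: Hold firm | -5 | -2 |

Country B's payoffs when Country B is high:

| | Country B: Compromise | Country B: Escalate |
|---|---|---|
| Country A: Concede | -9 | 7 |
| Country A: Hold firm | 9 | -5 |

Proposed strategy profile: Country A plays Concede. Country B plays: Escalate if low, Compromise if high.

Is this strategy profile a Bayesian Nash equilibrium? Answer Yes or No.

A profile is a BNE iff every type of every player is best-responding given beliefs about the other side.
Country A plays Concede: E[Concede] = 0.3·(7) + 0.7·(-2) = 0.7; E[Hold firm] = 1.2. Not best-responding. ✗
Country B (domestic pressure low), facing Concede: Compromise gives 0, Escalate gives 8. Proposed Escalate is best. ✓
Country B (domestic pressure high), facing Concede: Compromise gives -9, Escalate gives 7. Proposed Compromise is not best — profitable deviation exists. ✗

No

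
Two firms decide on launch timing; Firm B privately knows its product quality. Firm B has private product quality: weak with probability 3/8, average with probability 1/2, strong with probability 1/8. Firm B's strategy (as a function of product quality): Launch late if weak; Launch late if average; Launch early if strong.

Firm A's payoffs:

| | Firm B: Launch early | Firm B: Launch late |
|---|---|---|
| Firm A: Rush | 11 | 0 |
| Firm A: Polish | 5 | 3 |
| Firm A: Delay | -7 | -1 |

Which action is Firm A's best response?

E[Rush] = 3/8·(0) + 1/2·(0) + 1/8·(11) = 11/8
E[Polish] = 3/8·(3) + 1/2·(3) + 1/8·(5) = 13/4
E[Delay] = 3/8·(-1) + 1/2·(-1) + 1/8·(-7) = -7/4
Best response: Polish (13/4 is the largest).

Polish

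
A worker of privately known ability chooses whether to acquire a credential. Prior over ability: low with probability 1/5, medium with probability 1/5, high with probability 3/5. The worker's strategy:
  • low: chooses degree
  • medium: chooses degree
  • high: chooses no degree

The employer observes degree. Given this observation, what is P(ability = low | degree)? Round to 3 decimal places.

Apply Bayes' rule using the sender's strategy as the likelihood.
P(degree) = (1/5)·1 + (1/5)·1 + (3/5)·0 = 2/5
P(low | degree) = ((1/5)·1) / (2/5) = (1/5) / (2/5) = 1/2

0.500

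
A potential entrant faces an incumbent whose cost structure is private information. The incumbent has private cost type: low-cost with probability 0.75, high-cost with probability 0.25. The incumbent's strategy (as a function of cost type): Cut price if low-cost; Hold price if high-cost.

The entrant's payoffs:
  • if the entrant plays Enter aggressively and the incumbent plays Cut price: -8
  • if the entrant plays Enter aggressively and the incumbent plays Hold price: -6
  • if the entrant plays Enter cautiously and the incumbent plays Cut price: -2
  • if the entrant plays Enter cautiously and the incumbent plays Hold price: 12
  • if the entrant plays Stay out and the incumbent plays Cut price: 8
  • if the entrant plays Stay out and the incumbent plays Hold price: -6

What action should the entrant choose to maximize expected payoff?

Compute the entrant's expected payoff for each action, taking the expectation over the incumbent's type.
E[Enter aggressively] = 0.75·(-8) + 0.25·(-6) = -7.5
E[Enter cautiously] = 0.75·(-2) + 0.25·(12) = 1.5
E[Stay out] = 0.75·(8) + 0.25·(-6) = 4.5
Best response: Stay out (4.5 is the largest).

Stay out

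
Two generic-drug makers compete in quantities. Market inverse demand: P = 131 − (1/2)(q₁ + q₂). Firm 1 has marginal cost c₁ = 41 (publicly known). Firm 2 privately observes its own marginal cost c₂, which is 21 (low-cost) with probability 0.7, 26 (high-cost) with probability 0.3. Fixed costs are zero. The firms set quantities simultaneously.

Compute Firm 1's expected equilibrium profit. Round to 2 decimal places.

Type-c best response for Firm 2: q₂(c) = (131 − c) − q₁/2.
Firm 1 maximizes expected profit; its first-order condition is 131 − q₁ − (1/2)E[q₂] − 41 = 0.
Substituting E[q₂] and solving: E[c₂] = 22.5, so q₁ = (131 − 2·41 + 22.5)/(3/2) = 47.6667.
E[P] = 131 − (1/2)·(q₁ + E[q₂]) = 64.8333; Firm 1's expected profit = (E[P] − 41)·q₁ = (64.8333 − 41)·47.6667 = 1136.06.

1136.06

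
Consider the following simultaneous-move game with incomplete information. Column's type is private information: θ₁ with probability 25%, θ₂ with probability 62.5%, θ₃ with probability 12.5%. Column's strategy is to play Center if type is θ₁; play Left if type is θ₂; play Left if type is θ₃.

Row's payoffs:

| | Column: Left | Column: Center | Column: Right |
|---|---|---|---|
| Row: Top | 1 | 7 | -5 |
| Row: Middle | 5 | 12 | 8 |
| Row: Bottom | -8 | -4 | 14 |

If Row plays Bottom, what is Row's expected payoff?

-7

E[Bottom] = 0.25·(-4) + 0.625·(-8) + 0.125·(-8) = (-1) + (-5) + (-1) = -7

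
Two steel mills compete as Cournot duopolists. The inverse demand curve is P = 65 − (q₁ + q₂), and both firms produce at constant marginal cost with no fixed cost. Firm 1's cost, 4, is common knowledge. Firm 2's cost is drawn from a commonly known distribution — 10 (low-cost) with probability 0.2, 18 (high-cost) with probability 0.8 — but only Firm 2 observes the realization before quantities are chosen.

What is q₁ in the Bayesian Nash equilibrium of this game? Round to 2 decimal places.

24.47

Firm 2 with cost c maximizes (65 − (q₁+q₂) − c)·q₂, giving q₂(c) = (65 − c − q₁)/2.
E[c₂] = 0.2·10 + 0.8·18 = 16.4
Firm 1's FOC against E[q₂] yields q₁ = (65 − 2·4 + E[c₂])/3 = (65 − 8 + 16.4)/3 = 24.4667.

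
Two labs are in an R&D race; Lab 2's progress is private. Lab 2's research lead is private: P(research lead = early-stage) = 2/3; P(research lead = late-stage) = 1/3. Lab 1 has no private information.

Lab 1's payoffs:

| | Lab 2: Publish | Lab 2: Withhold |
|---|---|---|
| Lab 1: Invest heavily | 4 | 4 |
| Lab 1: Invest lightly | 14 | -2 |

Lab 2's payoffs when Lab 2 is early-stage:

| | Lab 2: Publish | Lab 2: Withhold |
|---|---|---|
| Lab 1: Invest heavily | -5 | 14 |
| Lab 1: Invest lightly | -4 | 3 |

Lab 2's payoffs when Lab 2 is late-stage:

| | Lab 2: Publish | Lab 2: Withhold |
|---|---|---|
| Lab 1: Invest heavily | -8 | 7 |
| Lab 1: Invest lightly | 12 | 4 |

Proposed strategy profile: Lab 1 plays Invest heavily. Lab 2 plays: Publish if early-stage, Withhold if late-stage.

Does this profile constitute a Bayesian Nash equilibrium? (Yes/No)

No

A profile is a BNE iff every type of every player is best-responding given beliefs about the other side.
Lab 1 plays Invest heavily: E[Invest heavily] = 2/3·(4) + 1/3·(4) = 4; E[Invest lightly] = 26/3. Not best-responding. ✗
Lab 2 (research lead early-stage), facing Invest heavily: Publish gives -5, Withhold gives 14. Proposed Publish is not best — profitable deviation exists. ✗
Lab 2 (research lead late-stage), facing Invest heavily: Publish gives -8, Withhold gives 7. Proposed Withhold is best. ✓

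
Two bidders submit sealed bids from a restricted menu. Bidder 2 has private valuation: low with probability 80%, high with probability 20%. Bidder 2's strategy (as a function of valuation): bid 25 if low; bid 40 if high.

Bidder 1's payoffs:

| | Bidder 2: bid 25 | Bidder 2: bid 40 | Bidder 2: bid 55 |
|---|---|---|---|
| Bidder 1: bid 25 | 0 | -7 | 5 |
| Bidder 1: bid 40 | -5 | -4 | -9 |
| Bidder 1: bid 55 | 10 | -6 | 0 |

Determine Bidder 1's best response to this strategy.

E[bid 25] = 0.8·(0) + 0.2·(-7) = -1.4
E[bid 40] = 0.8·(-5) + 0.2·(-4) = -4.8
E[bid 55] = 0.8·(10) + 0.2·(-6) = 6.8
Best response: bid 55 (6.8 is the largest).

bid 55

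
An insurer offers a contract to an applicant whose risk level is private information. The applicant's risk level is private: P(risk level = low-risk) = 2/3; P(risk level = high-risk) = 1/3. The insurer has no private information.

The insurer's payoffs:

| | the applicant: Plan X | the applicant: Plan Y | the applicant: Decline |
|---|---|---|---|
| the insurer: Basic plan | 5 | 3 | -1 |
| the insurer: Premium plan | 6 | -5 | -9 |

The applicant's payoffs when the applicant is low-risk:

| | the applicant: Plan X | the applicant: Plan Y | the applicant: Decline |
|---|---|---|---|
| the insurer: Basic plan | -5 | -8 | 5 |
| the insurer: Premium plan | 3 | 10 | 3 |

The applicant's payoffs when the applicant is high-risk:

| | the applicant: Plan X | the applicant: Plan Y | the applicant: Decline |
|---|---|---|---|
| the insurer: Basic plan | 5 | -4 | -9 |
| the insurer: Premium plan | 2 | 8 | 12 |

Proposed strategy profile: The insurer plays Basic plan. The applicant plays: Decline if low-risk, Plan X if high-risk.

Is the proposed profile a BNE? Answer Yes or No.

Yes

The insurer plays Basic plan: E[Basic plan] = 2/3·(-1) + 1/3·(5) = 1; E[Premium plan] = -4. Best-responding. ✓
The applicant (risk level low-risk), facing Basic plan: Plan X gives -5, Plan Y gives -8, Decline gives 5. Proposed Decline is best. ✓
The applicant (risk level high-risk), facing Basic plan: Plan X gives 5, Plan Y gives -4, Decline gives -9. Proposed Plan X is best. ✓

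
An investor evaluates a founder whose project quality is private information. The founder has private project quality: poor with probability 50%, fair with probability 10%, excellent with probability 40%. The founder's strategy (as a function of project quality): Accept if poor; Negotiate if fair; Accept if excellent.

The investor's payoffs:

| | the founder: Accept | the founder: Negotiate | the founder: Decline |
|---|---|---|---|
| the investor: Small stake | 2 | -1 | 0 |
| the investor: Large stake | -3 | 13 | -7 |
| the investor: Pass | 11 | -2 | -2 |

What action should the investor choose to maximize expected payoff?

Pass

Compute the investor's expected payoff for each action, taking the expectation over the founder's type.
E[Small stake] = 0.5·(2) + 0.1·(-1) + 0.4·(2) = 1.7
E[Large stake] = 0.5·(-3) + 0.1·(13) + 0.4·(-3) = -1.4
E[Pass] = 0.5·(11) + 0.1·(-2) + 0.4·(11) = 9.7
Best response: Pass (9.7 is the largest).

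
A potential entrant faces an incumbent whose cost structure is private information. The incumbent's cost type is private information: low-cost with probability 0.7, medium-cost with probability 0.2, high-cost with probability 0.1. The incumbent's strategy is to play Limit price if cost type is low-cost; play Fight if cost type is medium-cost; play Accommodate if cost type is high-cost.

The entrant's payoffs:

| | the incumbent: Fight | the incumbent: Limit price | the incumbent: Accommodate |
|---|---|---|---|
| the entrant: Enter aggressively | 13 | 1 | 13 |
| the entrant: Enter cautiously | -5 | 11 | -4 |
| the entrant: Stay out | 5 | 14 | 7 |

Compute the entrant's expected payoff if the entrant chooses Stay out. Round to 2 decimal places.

11.50

E[Stay out] = 0.7·14 + 0.2·5 + 0.1·7 = 9.8 + 1 + 0.7 = 11.5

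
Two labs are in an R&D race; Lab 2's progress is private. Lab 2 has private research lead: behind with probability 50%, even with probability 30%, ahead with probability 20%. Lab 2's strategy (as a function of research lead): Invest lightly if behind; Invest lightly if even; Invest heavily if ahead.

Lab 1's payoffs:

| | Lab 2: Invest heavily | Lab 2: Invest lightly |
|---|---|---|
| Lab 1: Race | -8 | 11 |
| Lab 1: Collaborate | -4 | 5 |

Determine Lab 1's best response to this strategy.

E[Race] = 0.5·(11) + 0.3·(11) + 0.2·(-8) = 7.2
E[Collaborate] = 0.5·(5) + 0.3·(5) + 0.2·(-4) = 3.2
Best response: Race (7.2 is the largest).

Race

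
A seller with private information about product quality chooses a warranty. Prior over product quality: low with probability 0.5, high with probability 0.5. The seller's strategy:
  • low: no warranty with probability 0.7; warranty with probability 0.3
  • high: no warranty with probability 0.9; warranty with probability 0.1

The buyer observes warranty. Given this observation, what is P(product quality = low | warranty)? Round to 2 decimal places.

P(warranty) = 0.5·0.3 + 0.5·0.1 = 0.2
P(low | warranty) = (0.5·0.3) / 0.2 = 0.15 / 0.2 = 0.75

0.75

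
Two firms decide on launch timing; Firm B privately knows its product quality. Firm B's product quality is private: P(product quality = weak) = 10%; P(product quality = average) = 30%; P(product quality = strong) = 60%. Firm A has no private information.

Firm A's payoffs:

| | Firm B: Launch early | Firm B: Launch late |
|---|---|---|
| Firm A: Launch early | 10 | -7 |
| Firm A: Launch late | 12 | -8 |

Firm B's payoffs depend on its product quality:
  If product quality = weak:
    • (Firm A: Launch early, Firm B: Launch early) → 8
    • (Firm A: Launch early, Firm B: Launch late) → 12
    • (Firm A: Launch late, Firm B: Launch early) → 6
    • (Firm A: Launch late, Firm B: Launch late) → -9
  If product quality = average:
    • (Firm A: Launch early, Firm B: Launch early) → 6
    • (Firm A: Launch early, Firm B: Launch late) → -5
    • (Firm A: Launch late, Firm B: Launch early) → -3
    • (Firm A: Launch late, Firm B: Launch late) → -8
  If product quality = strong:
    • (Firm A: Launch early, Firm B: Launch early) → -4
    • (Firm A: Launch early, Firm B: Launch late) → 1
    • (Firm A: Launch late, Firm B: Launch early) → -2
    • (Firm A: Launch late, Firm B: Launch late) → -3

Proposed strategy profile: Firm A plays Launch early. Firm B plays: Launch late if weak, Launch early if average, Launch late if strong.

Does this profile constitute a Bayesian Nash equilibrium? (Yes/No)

Firm A plays Launch early: E[Launch early] = 0.1·(-7) + 0.3·(10) + 0.6·(-7) = -1.9; E[Launch late] = -2. Best-responding. ✓
Firm B (product quality weak), facing Launch early: Launch early gives 8, Launch late gives 12. Proposed Launch late is best. ✓
Firm B (product quality average), facing Launch early: Launch early gives 6, Launch late gives -5. Proposed Launch early is best. ✓
Firm B (product quality strong), facing Launch early: Launch early gives -4, Launch late gives 1. Proposed Launch late is best. ✓

Yes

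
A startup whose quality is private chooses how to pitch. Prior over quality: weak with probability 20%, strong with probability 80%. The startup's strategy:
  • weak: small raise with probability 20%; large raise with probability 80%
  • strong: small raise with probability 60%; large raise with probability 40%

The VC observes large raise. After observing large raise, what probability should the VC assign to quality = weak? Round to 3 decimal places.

0.333

Apply Bayes' rule using the sender's strategy as the likelihood.
P(large raise) = 0.2·0.8 + 0.8·0.4 = 0.48
P(weak | large raise) = (0.2·0.8) / 0.48 = 0.16 / 0.48 = 0.333333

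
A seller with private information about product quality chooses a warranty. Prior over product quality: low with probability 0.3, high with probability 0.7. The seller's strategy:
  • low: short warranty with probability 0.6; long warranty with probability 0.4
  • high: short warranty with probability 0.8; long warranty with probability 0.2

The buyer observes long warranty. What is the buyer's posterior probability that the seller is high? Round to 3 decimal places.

0.538

P(long warranty) = 0.3·0.4 + 0.7·0.2 = 0.26
P(high | long warranty) = (0.7·0.2) / 0.26 = 0.14 / 0.26 = 0.538462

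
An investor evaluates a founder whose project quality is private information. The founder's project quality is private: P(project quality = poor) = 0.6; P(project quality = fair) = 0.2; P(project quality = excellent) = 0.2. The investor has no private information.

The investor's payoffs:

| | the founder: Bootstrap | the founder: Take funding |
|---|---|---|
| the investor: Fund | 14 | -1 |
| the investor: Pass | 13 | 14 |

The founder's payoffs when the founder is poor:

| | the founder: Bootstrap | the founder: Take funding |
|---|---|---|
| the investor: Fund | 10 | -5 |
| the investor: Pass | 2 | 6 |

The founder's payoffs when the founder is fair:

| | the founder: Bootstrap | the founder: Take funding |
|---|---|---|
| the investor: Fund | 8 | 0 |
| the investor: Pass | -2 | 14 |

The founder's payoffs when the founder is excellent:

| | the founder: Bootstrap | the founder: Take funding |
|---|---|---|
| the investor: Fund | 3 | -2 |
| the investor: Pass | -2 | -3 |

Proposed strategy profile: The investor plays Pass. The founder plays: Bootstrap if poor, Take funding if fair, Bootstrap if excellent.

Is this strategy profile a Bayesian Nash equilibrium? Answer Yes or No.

No

The investor plays Pass: E[Pass] = 0.6·(13) + 0.2·(14) + 0.2·(13) = 13.2; E[Fund] = 11. Best-responding. ✓
The founder (project quality poor), facing Pass: Bootstrap gives 2, Take funding gives 6. Proposed Bootstrap is not best — profitable deviation exists. ✗
The founder (project quality fair), facing Pass: Bootstrap gives -2, Take funding gives 14. Proposed Take funding is best. ✓
The founder (project quality excellent), facing Pass: Bootstrap gives -2, Take funding gives -3. Proposed Bootstrap is best. ✓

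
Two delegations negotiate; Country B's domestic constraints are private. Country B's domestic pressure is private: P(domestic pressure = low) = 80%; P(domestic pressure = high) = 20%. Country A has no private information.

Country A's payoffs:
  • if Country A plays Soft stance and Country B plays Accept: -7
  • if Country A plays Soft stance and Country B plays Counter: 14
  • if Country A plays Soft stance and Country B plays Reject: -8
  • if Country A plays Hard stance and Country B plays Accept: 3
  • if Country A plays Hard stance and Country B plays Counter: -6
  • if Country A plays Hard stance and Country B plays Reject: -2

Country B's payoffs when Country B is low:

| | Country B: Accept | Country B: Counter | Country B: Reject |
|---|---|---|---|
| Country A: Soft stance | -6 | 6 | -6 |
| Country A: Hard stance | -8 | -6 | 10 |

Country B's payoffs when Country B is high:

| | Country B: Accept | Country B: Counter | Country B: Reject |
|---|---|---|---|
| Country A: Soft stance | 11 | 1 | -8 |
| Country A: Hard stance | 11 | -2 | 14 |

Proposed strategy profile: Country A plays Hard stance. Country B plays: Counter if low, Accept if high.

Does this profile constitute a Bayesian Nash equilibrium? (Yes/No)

Country A plays Hard stance: E[Hard stance] = 0.8·(-6) + 0.2·(3) = -4.2; E[Soft stance] = 9.8. Not best-responding. ✗
Country B (domestic pressure low), facing Hard stance: Accept gives -8, Counter gives -6, Reject gives 10. Proposed Counter is not best — profitable deviation exists. ✗
Country B (domestic pressure high), facing Hard stance: Accept gives 11, Counter gives -2, Reject gives 14. Proposed Accept is not best — profitable deviation exists. ✗

No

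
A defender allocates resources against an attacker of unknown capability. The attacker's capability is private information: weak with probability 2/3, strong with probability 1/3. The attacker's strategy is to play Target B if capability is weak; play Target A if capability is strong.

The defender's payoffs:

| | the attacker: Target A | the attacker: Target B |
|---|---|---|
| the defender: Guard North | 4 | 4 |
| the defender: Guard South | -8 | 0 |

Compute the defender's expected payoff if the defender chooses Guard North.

Take the expectation over the attacker's capability, weighting each type's action by its prior probability.
E[Guard North] = 2/3·4 + 1/3·4 = 8/3 + 4/3 = 4

4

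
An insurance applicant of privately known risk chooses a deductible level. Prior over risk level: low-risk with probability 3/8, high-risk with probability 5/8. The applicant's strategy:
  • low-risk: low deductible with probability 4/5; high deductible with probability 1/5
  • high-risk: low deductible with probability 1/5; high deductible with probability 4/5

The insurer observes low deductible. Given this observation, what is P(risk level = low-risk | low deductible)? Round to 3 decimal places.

P(low deductible) = (3/8)·(4/5) + (5/8)·(1/5) = 17/40
P(low-risk | low deductible) = ((3/8)·(4/5)) / (17/40) = (3/10) / (17/40) = 12/17

0.706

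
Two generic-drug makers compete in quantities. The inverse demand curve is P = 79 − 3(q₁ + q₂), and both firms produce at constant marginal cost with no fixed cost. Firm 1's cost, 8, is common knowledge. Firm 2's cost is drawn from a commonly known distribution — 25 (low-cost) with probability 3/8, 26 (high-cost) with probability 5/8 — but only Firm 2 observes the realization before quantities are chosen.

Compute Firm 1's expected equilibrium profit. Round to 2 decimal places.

Type-c best response for Firm 2: q₂(c) = (79 − c)/6 − q₁/2.
Firm 1 maximizes expected profit; its first-order condition is 79 − 6q₁ − 3E[q₂] − 8 = 0.
Substituting E[q₂] and solving: E[c₂] = 25.625, so q₁ = (79 − 2·8 + 25.625)/9 = 9.84722.
E[P] = 79 − 3·(q₁ + E[q₂]) = 37.5417; Firm 1's expected profit = (E[P] − 8)·q₁ = (37.5417 − 8)·9.84722 = 290.903.

290.90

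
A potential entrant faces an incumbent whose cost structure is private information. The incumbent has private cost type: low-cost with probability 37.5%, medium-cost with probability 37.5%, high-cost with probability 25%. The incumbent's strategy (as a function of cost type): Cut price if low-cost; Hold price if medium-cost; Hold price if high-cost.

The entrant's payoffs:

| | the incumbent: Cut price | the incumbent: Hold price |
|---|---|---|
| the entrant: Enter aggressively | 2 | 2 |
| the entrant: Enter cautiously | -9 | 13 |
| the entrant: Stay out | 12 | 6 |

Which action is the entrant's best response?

Compute the entrant's expected payoff for each action, taking the expectation over the incumbent's type.
E[Enter aggressively] = 0.375·(2) + 0.375·(2) + 0.25·(2) = 2
E[Enter cautiously] = 0.375·(-9) + 0.375·(13) + 0.25·(13) = 4.75
E[Stay out] = 0.375·(12) + 0.375·(6) + 0.25·(6) = 8.25
Best response: Stay out (8.25 is the largest).

Stay out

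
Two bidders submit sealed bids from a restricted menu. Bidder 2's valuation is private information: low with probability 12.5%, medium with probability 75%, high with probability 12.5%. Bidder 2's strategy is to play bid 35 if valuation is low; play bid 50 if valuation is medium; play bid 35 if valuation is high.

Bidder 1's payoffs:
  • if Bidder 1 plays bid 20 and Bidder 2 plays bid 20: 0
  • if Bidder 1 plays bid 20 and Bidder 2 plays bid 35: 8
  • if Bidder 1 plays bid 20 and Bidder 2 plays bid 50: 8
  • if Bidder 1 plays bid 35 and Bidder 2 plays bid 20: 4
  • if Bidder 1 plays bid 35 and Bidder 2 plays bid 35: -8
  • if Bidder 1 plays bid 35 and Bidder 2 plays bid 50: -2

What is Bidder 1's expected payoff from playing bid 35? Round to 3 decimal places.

-3.500

Take the expectation over Bidder 2's valuation, weighting each type's action by its prior probability.
E[bid 35] = 0.125·(-8) + 0.75·(-2) + 0.125·(-8) = (-1) + (-1.5) + (-1) = -3.5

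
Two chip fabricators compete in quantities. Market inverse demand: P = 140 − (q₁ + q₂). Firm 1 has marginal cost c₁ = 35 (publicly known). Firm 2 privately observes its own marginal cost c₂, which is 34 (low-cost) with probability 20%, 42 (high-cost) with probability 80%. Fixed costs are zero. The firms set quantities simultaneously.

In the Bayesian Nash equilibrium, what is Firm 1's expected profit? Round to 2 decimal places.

Firm 2 with cost c maximizes (140 − (q₁+q₂) − c)·q₂, giving q₂(c) = (140 − c − q₁)/2.
E[c₂] = 0.2·34 + 0.8·42 = 40.4
Firm 1's FOC against E[q₂] yields q₁ = (140 − 2·35 + E[c₂])/3 = (140 − 70 + 40.4)/3 = 36.8.
E[P] = 140 − (q₁ + E[q₂]) = 71.8; Firm 1's expected profit = (E[P] − 35)·q₁ = (71.8 − 35)·36.8 = 1354.24.

1354.24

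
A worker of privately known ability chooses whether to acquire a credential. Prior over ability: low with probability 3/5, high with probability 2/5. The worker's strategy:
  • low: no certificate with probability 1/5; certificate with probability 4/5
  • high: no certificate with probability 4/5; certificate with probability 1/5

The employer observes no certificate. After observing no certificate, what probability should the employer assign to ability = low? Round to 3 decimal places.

0.273

P(no certificate) = (3/5)·(1/5) + (2/5)·(4/5) = 11/25
P(low | no certificate) = ((3/5)·(1/5)) / (11/25) = (3/25) / (11/25) = 3/11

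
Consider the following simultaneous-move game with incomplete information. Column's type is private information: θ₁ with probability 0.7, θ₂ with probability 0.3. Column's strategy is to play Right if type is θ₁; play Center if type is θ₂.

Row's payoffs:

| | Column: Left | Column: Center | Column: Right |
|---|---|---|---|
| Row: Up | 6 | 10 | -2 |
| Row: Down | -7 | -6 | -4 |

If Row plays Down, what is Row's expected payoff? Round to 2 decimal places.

E[Down] = 0.7·(-4) + 0.3·(-6) = (-2.8) + (-1.8) = -4.6

-4.60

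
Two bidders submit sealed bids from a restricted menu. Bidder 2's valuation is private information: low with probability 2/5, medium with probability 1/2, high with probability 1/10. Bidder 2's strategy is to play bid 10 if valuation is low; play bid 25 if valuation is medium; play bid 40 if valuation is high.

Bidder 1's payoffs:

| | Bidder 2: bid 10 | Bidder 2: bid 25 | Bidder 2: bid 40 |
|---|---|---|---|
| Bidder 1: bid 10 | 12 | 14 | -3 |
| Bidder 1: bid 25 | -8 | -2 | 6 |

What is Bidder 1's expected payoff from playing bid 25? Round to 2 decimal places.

-3.60

E[bid 25] = 2/5·(-8) + 1/2·(-2) + 1/10·6 = (-16/5) + (-1) + 3/5 = -18/5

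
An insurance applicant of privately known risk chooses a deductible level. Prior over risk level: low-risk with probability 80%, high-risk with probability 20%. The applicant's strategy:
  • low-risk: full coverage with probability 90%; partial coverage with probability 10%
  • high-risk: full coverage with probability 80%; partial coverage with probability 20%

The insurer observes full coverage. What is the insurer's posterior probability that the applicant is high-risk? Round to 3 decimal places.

P(full coverage) = 0.8·0.9 + 0.2·0.8 = 0.88
P(high-risk | full coverage) = (0.2·0.8) / 0.88 = 0.16 / 0.88 = 0.181818

0.182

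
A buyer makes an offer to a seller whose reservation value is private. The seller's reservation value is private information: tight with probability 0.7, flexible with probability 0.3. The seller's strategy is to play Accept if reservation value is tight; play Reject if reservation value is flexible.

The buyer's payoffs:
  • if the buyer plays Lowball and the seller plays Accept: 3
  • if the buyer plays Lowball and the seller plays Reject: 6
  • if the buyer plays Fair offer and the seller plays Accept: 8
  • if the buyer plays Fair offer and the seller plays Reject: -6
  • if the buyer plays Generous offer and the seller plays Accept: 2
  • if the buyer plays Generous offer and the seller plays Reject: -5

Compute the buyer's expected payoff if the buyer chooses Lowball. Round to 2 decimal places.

3.90

E[Lowball] = 0.7·3 + 0.3·6 = 2.1 + 1.8 = 3.9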